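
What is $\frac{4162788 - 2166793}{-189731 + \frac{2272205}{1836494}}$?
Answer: $- \frac{3665632841530}{348437570909} \approx -10.52$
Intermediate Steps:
$\frac{4162788 - 2166793}{-189731 + \frac{2272205}{1836494}} = \frac{1995995}{-189731 + 2272205 \cdot \frac{1}{1836494}} = \frac{1995995}{-189731 + \frac{2272205}{1836494}} = \frac{1995995}{- \frac{348437570909}{1836494}} = 1995995 \left(- \frac{1836494}{348437570909}\right) = - \frac{3665632841530}{348437570909}$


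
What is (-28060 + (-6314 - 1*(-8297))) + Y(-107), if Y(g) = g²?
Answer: -14628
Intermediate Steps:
(-28060 + (-6314 - 1*(-8297))) + Y(-107) = (-28060 + (-6314 - 1*(-8297))) + (-107)² = (-28060 + (-6314 + 8297)) + 11449 = (-28060 + 1983) + 11449 = -26077 + 11449 = -14628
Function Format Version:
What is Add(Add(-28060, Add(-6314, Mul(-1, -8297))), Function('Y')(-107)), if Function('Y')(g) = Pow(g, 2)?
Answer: -14628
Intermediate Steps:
Add(Add(-28060, Add(-6314, Mul(-1, -8297))), Function('Y')(-107)) = Add(Add(-28060, Add(-6314, Mul(-1, -8297))), Pow(-107, 2)) = Add(Add(-28060, Add(-6314, 8297)), 11449) = Add(Add(-28060, 1983), 11449) = Add(-26077, 11449) = -14628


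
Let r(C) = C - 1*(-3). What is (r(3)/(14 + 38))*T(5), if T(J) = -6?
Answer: -9/13 ≈ -0.69231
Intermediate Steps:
r(C) = 3 + C (r(C) = C + 3 = 3 + C)
(r(3)/(14 + 38))*T(5) = ((3 + 3)/(14 + 38))*(-6) = (6/52)*(-6) = ((1/52)*6)*(-6) = (3/26)*(-6) = -9/13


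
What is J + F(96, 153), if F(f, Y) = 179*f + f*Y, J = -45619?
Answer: -13747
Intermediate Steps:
F(f, Y) = 179*f + Y*f
J + F(96, 153) = -45619 + 96*(179 + 153) = -45619 + 96*332 = -45619 + 31872 = -13747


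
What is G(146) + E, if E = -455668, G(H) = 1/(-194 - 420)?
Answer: -279780153/614 ≈ -4.5567e+5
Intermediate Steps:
G(H) = -1/614 (G(H) = 1/(-614) = -1/614)
G(146) + E = -1/614 - 455668 = -279780153/614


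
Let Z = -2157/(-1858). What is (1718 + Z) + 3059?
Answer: 8877823/1858 ≈ 4778.2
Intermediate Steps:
Z = 2157/1858 (Z = -2157*(-1/1858) = 2157/1858 ≈ 1.1609)
(1718 + Z) + 3059 = (1718 + 2157/1858) + 3059 = 3194201/1858 + 3059 = 8877823/1858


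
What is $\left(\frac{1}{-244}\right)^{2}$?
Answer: $\frac{1}{59536} \approx 1.6797 \cdot 10^{-5}$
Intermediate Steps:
$\left(\frac{1}{-244}\right)^{2} = \left(- \frac{1}{244}\right)^{2} = \frac{1}{59536}$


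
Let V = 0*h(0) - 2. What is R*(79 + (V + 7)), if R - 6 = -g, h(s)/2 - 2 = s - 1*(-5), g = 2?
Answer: 336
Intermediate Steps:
h(s) = 14 + 2*s (h(s) = 4 + 2*(s - 1*(-5)) = 4 + 2*(s + 5) = 4 + 2*(5 + s) = 4 + (10 + 2*s) = 14 + 2*s)
V = -2 (V = 0*(14 + 2*0) - 2 = 0*(14 + 0) - 2 = 0*14 - 2 = 0 - 2 = -2)
R = 4 (R = 6 - 1*2 = 6 - 2 = 4)
R*(79 + (V + 7)) = 4*(79 + (-2 + 7)) = 4*(79 + 5) = 4*84 = 336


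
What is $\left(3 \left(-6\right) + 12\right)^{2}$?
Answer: $36$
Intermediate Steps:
$\left(3 \left(-6\right) + 12\right)^{2} = \left(-18 + 12\right)^{2} = \left(-6\right)^{2} = 36$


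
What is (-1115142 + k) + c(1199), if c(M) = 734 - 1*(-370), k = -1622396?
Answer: -2736434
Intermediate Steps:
c(M) = 1104 (c(M) = 734 + 370 = 1104)
(-1115142 + k) + c(1199) = (-1115142 - 1622396) + 1104 = -2737538 + 1104 = -2736434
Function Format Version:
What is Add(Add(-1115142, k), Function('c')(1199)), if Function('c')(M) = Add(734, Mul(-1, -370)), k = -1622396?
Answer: -2736434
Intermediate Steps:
Function('c')(M) = 1104 (Function('c')(M) = Add(734, 370) = 1104)
Add(Add(-1115142, k), Function('c')(1199)) = Add(Add(-1115142, -1622396), 1104) = Add(-2737538, 1104) = -2736434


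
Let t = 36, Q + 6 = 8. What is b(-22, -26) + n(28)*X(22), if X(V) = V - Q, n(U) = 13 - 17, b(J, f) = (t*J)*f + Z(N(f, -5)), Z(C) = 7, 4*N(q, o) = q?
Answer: 20519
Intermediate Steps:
Q = 2 (Q = -6 + 8 = 2)
N(q, o) = q/4
b(J, f) = 7 + 36*J*f (b(J, f) = (36*J)*f + 7 = 36*J*f + 7 = 7 + 36*J*f)
n(U) = -4
X(V) = -2 + V (X(V) = V - 1*2 = V - 2 = -2 + V)
b(-22, -26) + n(28)*X(22) = (7 + 36*(-22)*(-26)) - 4*(-2 + 22) = (7 + 20592) - 4*20 = 20599 - 80 = 20519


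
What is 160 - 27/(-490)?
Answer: 78427/490 ≈ 160.06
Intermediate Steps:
160 - 27/(-490) = 160 - 27*(-1/490) = 160 + 27/490 = 78427/490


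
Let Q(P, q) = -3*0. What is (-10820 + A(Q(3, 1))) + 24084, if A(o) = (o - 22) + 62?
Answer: 13304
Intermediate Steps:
Q(P, q) = 0
A(o) = 40 + o (A(o) = (-22 + o) + 62 = 40 + o)
(-10820 + A(Q(3, 1))) + 24084 = (-10820 + (40 + 0)) + 24084 = (-10820 + 40) + 24084 = -10780 + 24084 = 13304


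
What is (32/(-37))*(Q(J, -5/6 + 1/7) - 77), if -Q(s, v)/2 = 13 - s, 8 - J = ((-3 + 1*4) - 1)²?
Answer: 2784/37 ≈ 75.243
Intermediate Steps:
J = 8 (J = 8 - ((-3 + 1*4) - 1)² = 8 - ((-3 + 4) - 1)² = 8 - (1 - 1)² = 8 - 1*0² = 8 - 1*0 = 8 + 0 = 8)
Q(s, v) = -26 + 2*s (Q(s, v) = -2*(13 - s) = -26 + 2*s)
(32/(-37))*(Q(J, -5/6 + 1/7) - 77) = (32/(-37))*((-26 + 2*8) - 77) = (32*(-1/37))*((-26 + 16) - 77) = -32*(-10 - 77)/37 = -32/37*(-87) = 2784/37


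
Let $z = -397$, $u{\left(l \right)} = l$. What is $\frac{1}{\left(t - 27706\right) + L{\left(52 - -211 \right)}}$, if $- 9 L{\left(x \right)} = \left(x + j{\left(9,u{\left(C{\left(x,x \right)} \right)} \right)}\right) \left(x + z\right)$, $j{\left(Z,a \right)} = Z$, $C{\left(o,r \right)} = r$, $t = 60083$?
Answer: $\frac{9}{327841} \approx 2.7452 \cdot 10^{-5}$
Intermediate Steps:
$L{\left(x \right)} = - \frac{\left(-397 + x\right) \left(9 + x\right)}{9}$ ($L{\left(x \right)} = - \frac{\left(x + 9\right) \left(x - 397\right)}{9} = - \frac{\left(9 + x\right) \left(-397 + x\right)}{9} = - \frac{\left(-397 + x\right) \left(9 + x\right)}{9}$)
$\frac{1}{\left(t - 27706\right) + L{\left(52 - -211 \right)}} = \frac{1}{\left(60083 - 27706\right) + \left(397 - \frac{\left(52 - -211\right)^{2}}{9} + \frac{388 \left(52 - -211\right)}{9}\right)} = \frac{1}{32377 + \left(397 - \frac{\left(52 + 211\right)^{2}}{9} + \frac{388 \left(52 + 211\right)}{9}\right)} = \frac{1}{32377 + \left(397 - \frac{263^{2}}{9} + \frac{388}{9} \cdot 263\right)} = \frac{1}{32377 + \left(397 - \frac{69169}{9} + \frac{102044}{9}\right)} = \frac{1}{32377 + \frac{36448}{9}} = \frac{1}{\frac{327841}{9}} = \frac{9}{327841}$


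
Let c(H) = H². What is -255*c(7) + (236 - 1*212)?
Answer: -12471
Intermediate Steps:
-255*c(7) + (236 - 1*212) = -255*7² + (236 - 1*212) = -255*49 + (236 - 212) = -12495 + 24 = -12471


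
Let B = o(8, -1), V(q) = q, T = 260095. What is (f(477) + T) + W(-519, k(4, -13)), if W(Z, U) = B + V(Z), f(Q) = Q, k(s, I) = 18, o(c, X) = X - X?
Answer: 260053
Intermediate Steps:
o(c, X) = 0
B = 0
W(Z, U) = Z (W(Z, U) = 0 + Z = Z)
(f(477) + T) + W(-519, k(4, -13)) = (477 + 260095) - 519 = 260572 - 519 = 260053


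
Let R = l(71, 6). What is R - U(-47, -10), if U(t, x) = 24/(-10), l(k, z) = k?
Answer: 367/5 ≈ 73.400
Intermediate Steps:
R = 71
U(t, x) = -12/5 (U(t, x) = 24*(-1/10) = -12/5)
R - U(-47, -10) = 71 - 1*(-12/5) = 71 + 12/5 = 367/5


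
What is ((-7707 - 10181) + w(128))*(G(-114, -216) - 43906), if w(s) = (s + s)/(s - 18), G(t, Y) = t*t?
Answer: 552846144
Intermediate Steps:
G(t, Y) = t²
w(s) = 2*s/(-18 + s) (w(s) = (2*s)/(-18 + s) = 2*s/(-18 + s))
((-7707 - 10181) + w(128))*(G(-114, -216) - 43906) = ((-7707 - 10181) + 2*128/(-18 + 128))*((-114)² - 43906) = (-17888 + 2*128/110)*(12996 - 43906) = (-17888 + 2*128*(1/110))*(-30910) = (-17888 + 128/55)*(-30910) = -983712/55*(-30910) = 552846144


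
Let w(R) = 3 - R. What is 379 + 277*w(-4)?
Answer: 2318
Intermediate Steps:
379 + 277*w(-4) = 379 + 277*(3 - 1*(-4)) = 379 + 277*(3 + 4) = 379 + 277*7 = 379 + 1939 = 2318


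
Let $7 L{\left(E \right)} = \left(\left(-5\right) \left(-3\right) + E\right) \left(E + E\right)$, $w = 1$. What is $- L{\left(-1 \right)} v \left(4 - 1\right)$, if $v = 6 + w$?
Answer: $84$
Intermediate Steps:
$L{\left(E \right)} = \frac{2 E \left(15 + E\right)}{7}$ ($L{\left(E \right)} = \frac{\left(\left(-5\right) \left(-3\right) + E\right) \left(E + E\right)}{7} = \frac{\left(15 + E\right) 2 E}{7} = \frac{2 E \left(15 + E\right)}{7}$)
$v = 7$ ($v = 6 + 1 = 7$)
$- L{\left(-1 \right)} v \left(4 - 1\right) = - \frac{2 \left(-1\right) \left(15 - 1\right)}{7} \cdot 7 \left(4 - 1\right) = - \frac{2 \left(-1\right) 14}{7} \cdot 7 \cdot 3 = \left(-1\right) \left(-4\right) 7 \cdot 3 = 4 \cdot 7 \cdot 3 = 28 \cdot 3 = 84$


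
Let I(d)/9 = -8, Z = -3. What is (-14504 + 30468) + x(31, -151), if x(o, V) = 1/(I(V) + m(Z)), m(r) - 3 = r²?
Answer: 957839/60 ≈ 15964.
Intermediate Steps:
m(r) = 3 + r²
I(d) = -72 (I(d) = 9*(-8) = -72)
x(o, V) = -1/60 (x(o, V) = 1/(-72 + (3 + (-3)²)) = 1/(-72 + (3 + 9)) = 1/(-72 + 12) = 1/(-60) = -1/60)
(-14504 + 30468) + x(31, -151) = (-14504 + 30468) - 1/60 = 15964 - 1/60 = 957839/60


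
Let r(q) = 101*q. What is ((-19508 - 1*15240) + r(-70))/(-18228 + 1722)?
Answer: 2987/1179 ≈ 2.5335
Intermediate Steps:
((-19508 - 1*15240) + r(-70))/(-18228 + 1722) = ((-19508 - 1*15240) + 101*(-70))/(-18228 + 1722) = ((-19508 - 15240) - 7070)/(-16506) = (-34748 - 7070)*(-1/16506) = -41818*(-1/16506) = 2987/1179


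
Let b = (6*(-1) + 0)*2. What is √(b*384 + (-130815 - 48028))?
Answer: I*√183451 ≈ 428.31*I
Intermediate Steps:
b = -12 (b = (-6 + 0)*2 = -6*2 = -12)
√(b*384 + (-130815 - 48028)) = √(-12*384 + (-130815 - 48028)) = √(-4608 - 178843) = √(-183451) = I*√183451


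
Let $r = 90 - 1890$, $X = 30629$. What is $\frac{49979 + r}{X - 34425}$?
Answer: $- \frac{48179}{3796} \approx -12.692$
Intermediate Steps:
$r = -1800$ ($r = 90 - 1890 = -1800$)
$\frac{49979 + r}{X - 34425} = \frac{49979 - 1800}{30629 - 34425} = \frac{48179}{-3796} = 48179 \left(- \frac{1}{3796}\right) = - \frac{48179}{3796}$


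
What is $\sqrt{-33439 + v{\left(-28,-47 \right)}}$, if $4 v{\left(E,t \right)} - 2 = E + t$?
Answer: $\frac{i \sqrt{133829}}{2} \approx 182.91 i$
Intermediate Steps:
$v{\left(E,t \right)} = \frac{1}{2} + \frac{E}{4} + \frac{t}{4}$ ($v{\left(E,t \right)} = \frac{1}{2} + \frac{E + t}{4} = \frac{1}{2} + \left(\frac{E}{4} + \frac{t}{4}\right) = \frac{1}{2} + \frac{E}{4} + \frac{t}{4}$)
$\sqrt{-33439 + v{\left(-28,-47 \right)}} = \sqrt{-33439 + \left(\frac{1}{2} + \frac{1}{4} \left(-28\right) + \frac{1}{4} \left(-47\right)\right)} = \sqrt{-33439 - \frac{73}{4}} = \sqrt{- \frac{133829}{4}} = \frac{i \sqrt{133829}}{2}$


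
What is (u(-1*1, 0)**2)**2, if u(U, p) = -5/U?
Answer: 625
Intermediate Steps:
(u(-1*1, 0)**2)**2 = ((-5/((-1*1)))**2)**2 = ((-5/(-1))**2)**2 = ((-5*(-1))**2)**2 = (5**2)**2 = 25**2 = 625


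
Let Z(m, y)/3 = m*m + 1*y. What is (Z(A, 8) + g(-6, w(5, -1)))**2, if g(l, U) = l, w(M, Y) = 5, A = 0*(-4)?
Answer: 324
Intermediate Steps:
A = 0
Z(m, y) = 3*y + 3*m**2 (Z(m, y) = 3*(m*m + 1*y) = 3*(m**2 + y) = 3*(y + m**2) = 3*y + 3*m**2)
(Z(A, 8) + g(-6, w(5, -1)))**2 = ((3*8 + 3*0**2) - 6)**2 = ((24 + 3*0) - 6)**2 = ((24 + 0) - 6)**2 = (24 - 6)**2 = 18**2 = 324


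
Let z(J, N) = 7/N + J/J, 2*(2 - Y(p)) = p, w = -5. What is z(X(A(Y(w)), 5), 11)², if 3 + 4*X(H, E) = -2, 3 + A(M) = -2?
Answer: 324/121 ≈ 2.6777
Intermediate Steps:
Y(p) = 2 - p/2
A(M) = -5 (A(M) = -3 - 2 = -5)
X(H, E) = -5/4 (X(H, E) = -¾ + (¼)*(-2) = -¾ - ½ = -5/4)
z(J, N) = 1 + 7/N (z(J, N) = 7/N + 1 = 1 + 7/N)
z(X(A(Y(w)), 5), 11)² = ((7 + 11)/11)² = ((1/11)*18)² = (18/11)² = 324/121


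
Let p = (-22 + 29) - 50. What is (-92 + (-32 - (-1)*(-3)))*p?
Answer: 5461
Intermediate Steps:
p = -43 (p = 7 - 50 = -43)
(-92 + (-32 - (-1)*(-3)))*p = (-92 + (-32 - (-1)*(-3)))*(-43) = (-92 + (-32 - 1*3))*(-43) = (-92 + (-32 - 3))*(-43) = (-92 - 35)*(-43) = -127*(-43) = 5461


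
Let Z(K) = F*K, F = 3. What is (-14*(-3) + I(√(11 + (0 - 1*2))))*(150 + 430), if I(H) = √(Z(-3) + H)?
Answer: 24360 + 580*I*√6 ≈ 24360.0 + 1420.7*I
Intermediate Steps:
Z(K) = 3*K
I(H) = √(-9 + H) (I(H) = √(3*(-3) + H) = √(-9 + H))
(-14*(-3) + I(√(11 + (0 - 1*2))))*(150 + 430) = (-14*(-3) + √(-9 + √(11 + (0 - 1*2))))*(150 + 430) = (42 + √(-9 + √(11 + (0 - 2))))*580 = (42 + √(-9 + √(11 - 2)))*580 = (42 + √(-9 + √9))*580 = (42 + √(-9 + 3))*580 = (42 + √(-6))*580 = (42 + I*√6)*580 = 24360 + 580*I*√6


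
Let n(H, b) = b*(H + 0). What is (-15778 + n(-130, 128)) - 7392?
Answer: -39810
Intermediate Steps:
n(H, b) = H*b (n(H, b) = b*H = H*b)
(-15778 + n(-130, 128)) - 7392 = (-15778 - 130*128) - 7392 = (-15778 - 16640) - 7392 = -32418 - 7392 = -39810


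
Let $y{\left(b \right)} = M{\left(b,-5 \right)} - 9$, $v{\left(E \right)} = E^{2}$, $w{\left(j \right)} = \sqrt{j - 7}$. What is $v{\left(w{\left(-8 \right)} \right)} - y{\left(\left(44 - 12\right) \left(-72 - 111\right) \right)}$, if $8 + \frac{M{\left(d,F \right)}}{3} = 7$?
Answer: $-3$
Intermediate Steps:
$M{\left(d,F \right)} = -3$ ($M{\left(d,F \right)} = -24 + 3 \cdot 7 = -24 + 21 = -3$)
$w{\left(j \right)} = \sqrt{-7 + j}$
$y{\left(b \right)} = -12$ ($y{\left(b \right)} = -3 - 9 = -12$)
$v{\left(w{\left(-8 \right)} \right)} - y{\left(\left(44 - 12\right) \left(-72 - 111\right) \right)} = \left(\sqrt{-7 - 8}\right)^{2} - -12 = \left(\sqrt{-15}\right)^{2} + 12 = \left(i \sqrt{15}\right)^{2} + 12 = -15 + 12 = -3$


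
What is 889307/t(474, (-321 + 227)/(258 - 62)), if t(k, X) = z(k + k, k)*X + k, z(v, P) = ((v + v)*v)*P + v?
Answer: -43576043/20021326764 ≈ -0.0021765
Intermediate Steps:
z(v, P) = v + 2*P*v² (z(v, P) = ((2*v)*v)*P + v = (2*v²)*P + v = 2*P*v² + v = v + 2*P*v²)
t(k, X) = k + 2*X*k*(1 + 4*k²) (t(k, X) = ((k + k)*(1 + 2*k*(k + k)))*X + k = ((2*k)*(1 + 2*k*(2*k)))*X + k = ((2*k)*(1 + 4*k²))*X + k = (2*k*(1 + 4*k²))*X + k = 2*X*k*(1 + 4*k²) + k = k + 2*X*k*(1 + 4*k²))
889307/t(474, (-321 + 227)/(258 - 62)) = 889307/((474*(1 + 2*((-321 + 227)/(258 - 62))*(1 + 4*474²)))) = 889307/((474*(1 + 2*(-94/196)*(1 + 4*224676)))) = 889307/((474*(1 + 2*(-94*1/196)*(1 + 898704)))) = 889307/((474*(1 + 2*(-47/98)*898705))) = 889307/((474*(1 - 42239135/49))) = 889307/((474*(-42239086/49))) = 889307/(-20021326764/49) = 889307*(-49/20021326764) = -43576043/20021326764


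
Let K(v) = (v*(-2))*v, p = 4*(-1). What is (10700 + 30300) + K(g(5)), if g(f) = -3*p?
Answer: 40712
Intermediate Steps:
p = -4
g(f) = 12 (g(f) = -3*(-4) = 12)
K(v) = -2*v² (K(v) = (-2*v)*v = -2*v²)
(10700 + 30300) + K(g(5)) = (10700 + 30300) - 2*12² = 41000 - 2*144 = 41000 - 288 = 40712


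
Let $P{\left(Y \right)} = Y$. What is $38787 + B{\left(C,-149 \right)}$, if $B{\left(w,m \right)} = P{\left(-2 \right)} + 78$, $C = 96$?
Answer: $38863$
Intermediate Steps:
$B{\left(w,m \right)} = 76$ ($B{\left(w,m \right)} = -2 + 78 = 76$)
$38787 + B{\left(C,-149 \right)} = 38787 + 76 = 38863$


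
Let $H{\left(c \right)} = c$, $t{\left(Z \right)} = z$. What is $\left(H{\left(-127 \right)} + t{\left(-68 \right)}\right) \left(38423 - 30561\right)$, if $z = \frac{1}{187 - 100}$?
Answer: $- \frac{86859376}{87} \approx -9.9838 \cdot 10^{5}$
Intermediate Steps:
$z = \frac{1}{87} \approx 0.011494$
$t{\left(Z \right)} = \frac{1}{87}$
$\left(H{\left(-127 \right)} + t{\left(-68 \right)}\right) \left(38423 - 30561\right) = \left(-127 + \frac{1}{87}\right) \left(38423 - 30561\right) = \left(- \frac{11048}{87}\right) 7862 = - \frac{86859376}{87}$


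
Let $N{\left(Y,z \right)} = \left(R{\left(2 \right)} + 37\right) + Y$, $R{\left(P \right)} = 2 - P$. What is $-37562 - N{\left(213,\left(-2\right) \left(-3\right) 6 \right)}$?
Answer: $-37812$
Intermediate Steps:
$N{\left(Y,z \right)} = 37 + Y$ ($N{\left(Y,z \right)} = \left(\left(2 - 2\right) + 37\right) + Y = \left(0 + 37\right) + Y = 37 + Y$)
$-37562 - N{\left(213,\left(-2\right) \left(-3\right) 6 \right)} = -37562 - \left(37 + 213\right) = -37562 - 250 = -37812$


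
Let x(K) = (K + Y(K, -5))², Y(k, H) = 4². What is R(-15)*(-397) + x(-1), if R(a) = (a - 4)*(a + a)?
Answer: -226065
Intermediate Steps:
Y(k, H) = 16
R(a) = 2*a*(-4 + a) (R(a) = (-4 + a)*(2*a) = 2*a*(-4 + a))
x(K) = (16 + K)² (x(K) = (K + 16)² = (16 + K)²)
R(-15)*(-397) + x(-1) = (2*(-15)*(-4 - 15))*(-397) + (16 - 1)² = (2*(-15)*(-19))*(-397) + 15² = 570*(-397) + 225 = -226290 + 225 = -226065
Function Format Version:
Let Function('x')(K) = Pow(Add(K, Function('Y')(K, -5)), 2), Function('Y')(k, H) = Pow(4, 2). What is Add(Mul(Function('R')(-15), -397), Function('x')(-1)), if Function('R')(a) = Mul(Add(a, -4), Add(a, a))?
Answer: -226065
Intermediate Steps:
Function('Y')(k, H) = 16
Function('R')(a) = Mul(2, a, Add(-4, a)) (Function('R')(a) = Mul(Add(-4, a), Mul(2, a)) = Mul(2, a, Add(-4, a)))
Function('x')(K) = Pow(Add(16, K), 2) (Function('x')(K) = Pow(Add(K, 16), 2) = Pow(Add(16, K), 2))
Add(Mul(Function('R')(-15), -397), Function('x')(-1)) = Add(Mul(Mul(2, -15, Add(-4, -15)), -397), Pow(Add(16, -1), 2)) = Add(Mul(Mul(2, -15, -19), -397), Pow(15, 2)) = Add(Mul(570, -397), 225) = Add(-226290, 225) = -226065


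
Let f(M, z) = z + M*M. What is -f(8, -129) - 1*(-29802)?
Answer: 29867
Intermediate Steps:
f(M, z) = z + M**2
-f(8, -129) - 1*(-29802) = -(-129 + 8**2) - 1*(-29802) = -(-129 + 64) + 29802 = -1*(-65) + 29802 = 65 + 29802 = 29867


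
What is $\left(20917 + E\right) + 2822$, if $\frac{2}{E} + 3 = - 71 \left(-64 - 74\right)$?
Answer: $\frac{232523507}{9795} \approx 23739.0$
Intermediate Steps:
$E = \frac{2}{9795}$ ($E = \frac{2}{-3 - 71 \left(-64 - 74\right)} = \frac{2}{-3 - -9798} = \frac{2}{-3 + 9798} = \frac{2}{9795} \approx 0.00020419$)
$\left(20917 + E\right) + 2822 = \left(20917 + \frac{2}{9795}\right) + 2822 = \frac{204882017}{9795} + 2822 = \frac{232523507}{9795}$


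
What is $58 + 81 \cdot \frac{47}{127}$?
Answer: $\frac{11173}{127} \approx 87.976$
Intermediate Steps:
$58 + 81 \cdot \frac{47}{127} = 58 + \frac{3807}{127} = \frac{11173}{127}$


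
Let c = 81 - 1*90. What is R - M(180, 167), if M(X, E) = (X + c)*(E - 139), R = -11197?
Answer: -15985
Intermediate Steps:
c = -9 (c = 81 - 90 = -9)
M(X, E) = (-139 + E)*(-9 + X) (M(X, E) = (X - 9)*(E - 139) = (-9 + X)*(-139 + E) = (-139 + E)*(-9 + X))
R - M(180, 167) = -11197 - (1251 - 139*180 - 9*167 + 167*180) = -11197 - (1251 - 25020 - 1503 + 30060) = -11197 - 1*4788 = -11197 - 4788 = -15985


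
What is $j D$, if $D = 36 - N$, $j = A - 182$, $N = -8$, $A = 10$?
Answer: $-7568$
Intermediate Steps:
$j = -172$ ($j = 10 - 182 = -172$)
$D = 44$ ($D = 36 - -8 = 36 + 8 = 44$)
$j D = \left(-172\right) 44 = -7568$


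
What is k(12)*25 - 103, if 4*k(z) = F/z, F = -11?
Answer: -5219/48 ≈ -108.73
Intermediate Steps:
k(z) = -11/(4*z) (k(z) = (-11/z)/4 = -11/(4*z))
k(12)*25 - 103 = -11/4/12*25 - 103 = -11/4*1/12*25 - 103 = -11/48*25 - 103 = -275/48 - 103 = -5219/48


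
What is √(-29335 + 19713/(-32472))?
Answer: I*√859232421366/5412 ≈ 171.28*I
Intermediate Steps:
√(-29335 + 19713/(-32472)) = √(-29335 + 19713*(-1/32472)) = √(-29335 - 6571/10824) = √(-317528611/10824) = I*√859232421366/5412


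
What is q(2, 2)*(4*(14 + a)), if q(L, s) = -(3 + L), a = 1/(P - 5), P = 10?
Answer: -284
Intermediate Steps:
a = ⅕ (a = 1/(10 - 5) = 1/5 = ⅕ ≈ 0.20000)
q(L, s) = -3 - L
q(2, 2)*(4*(14 + a)) = (-3 - 1*2)*(4*(14 + ⅕)) = (-3 - 2)*(4*(71/5)) = -5*284/5 = -284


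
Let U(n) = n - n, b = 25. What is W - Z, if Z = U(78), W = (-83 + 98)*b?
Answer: 375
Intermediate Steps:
W = 375 (W = (-83 + 98)*25 = 15*25 = 375)
U(n) = 0
Z = 0
W - Z = 375 - 1*0 = 375 + 0 = 375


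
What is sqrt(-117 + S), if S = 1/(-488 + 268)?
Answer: I*sqrt(1415755)/110 ≈ 10.817*I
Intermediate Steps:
S = -1/220 (S = 1/(-220) = -1/220 ≈ -0.0045455)
sqrt(-117 + S) = sqrt(-117 - 1/220) = sqrt(-25741/220) = I*sqrt(1415755)/110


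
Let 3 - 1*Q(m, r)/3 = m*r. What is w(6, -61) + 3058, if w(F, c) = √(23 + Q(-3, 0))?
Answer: 3058 + 4*√2 ≈ 3063.7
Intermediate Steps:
Q(m, r) = 9 - 3*m*r
w(F, c) = 4*√2 (w(F, c) = √(23 + (9 - 3*(-3)*0)) = √(23 + (9 + 0)) = √(23 + 9) = √32 = 4*√2)
w(6, -61) + 3058 = 4*√2 + 3058 = 3058 + 4*√2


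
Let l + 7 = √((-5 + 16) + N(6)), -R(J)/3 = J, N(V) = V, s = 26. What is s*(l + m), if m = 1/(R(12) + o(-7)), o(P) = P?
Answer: -7852/43 + 26*√17 ≈ -75.404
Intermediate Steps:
R(J) = -3*J
m = -1/43 (m = 1/(-3*12 - 7) = 1/(-36 - 7) = 1/(-43) = -1/43 ≈ -0.023256)
l = -7 + √17 (l = -7 + √((-5 + 16) + 6) = -7 + √(11 + 6) = -7 + √17 ≈ -2.8769)
s*(l + m) = 26*((-7 + √17) - 1/43) = 26*(-302/43 + √17) = -7852/43 + 26*√17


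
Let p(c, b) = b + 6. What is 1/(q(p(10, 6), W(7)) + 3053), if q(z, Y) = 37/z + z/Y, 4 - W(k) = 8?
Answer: 12/36637 ≈ 0.00032754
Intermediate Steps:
W(k) = -4 (W(k) = 4 - 1*8 = 4 - 8 = -4)
p(c, b) = 6 + b
1/(q(p(10, 6), W(7)) + 3053) = 1/((37/(6 + 6) + (6 + 6)/(-4)) + 3053) = 1/((37/12 + 12*(-¼)) + 3053) = 1/((37*(1/12) - 3) + 3053) = 1/((37/12 - 3) + 3053) = 1/(1/12 + 3053) = 1/(36637/12) = 12/36637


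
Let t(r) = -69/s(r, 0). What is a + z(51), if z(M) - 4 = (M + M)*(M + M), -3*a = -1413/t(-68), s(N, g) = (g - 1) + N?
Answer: 10879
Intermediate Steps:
s(N, g) = -1 + N + g (s(N, g) = (-1 + g) + N = -1 + N + g)
t(r) = -69/(-1 + r) (t(r) = -69/(-1 + r + 0) = -69/(-1 + r))
a = 471 (a = -(-471)/((-69/(-1 - 68))) = -(-471)/((-69/(-69))) = -(-471)/((-69*(-1/69))) = -(-471)/1 = -(-471) = -⅓*(-1413) = 471)
z(M) = 4 + 4*M² (z(M) = 4 + (M + M)*(M + M) = 4 + (2*M)*(2*M) = 4 + 4*M²)
a + z(51) = 471 + (4 + 4*51²) = 471 + (4 + 4*2601) = 471 + (4 + 10404) = 471 + 10408 = 10879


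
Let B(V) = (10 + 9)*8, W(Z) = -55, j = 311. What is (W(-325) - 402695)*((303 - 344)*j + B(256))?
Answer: 5074247250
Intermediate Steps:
B(V) = 152 (B(V) = 19*8 = 152)
(W(-325) - 402695)*((303 - 344)*j + B(256)) = (-55 - 402695)*((303 - 344)*311 + 152) = -402750*(-41*311 + 152) = -402750*(-12751 + 152) = -402750*(-12599) = 5074247250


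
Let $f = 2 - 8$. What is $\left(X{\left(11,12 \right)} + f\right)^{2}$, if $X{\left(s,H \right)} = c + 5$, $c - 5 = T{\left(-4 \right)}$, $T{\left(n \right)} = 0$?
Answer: $16$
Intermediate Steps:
$c = 5$ ($c = 5 + 0 = 5$)
$X{\left(s,H \right)} = 10$ ($X{\left(s,H \right)} = 5 + 5 = 10$)
$f = -6$ ($f = 2 - 8 = -6$)
$\left(X{\left(11,12 \right)} + f\right)^{2} = \left(10 - 6\right)^{2} = 4^{2} = 16$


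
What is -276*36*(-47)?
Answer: 466992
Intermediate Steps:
-276*36*(-47) = -69*144*(-47) = -9936*(-47) = 466992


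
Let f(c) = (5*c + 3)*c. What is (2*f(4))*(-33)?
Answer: -6072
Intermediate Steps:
f(c) = c*(3 + 5*c) (f(c) = (3 + 5*c)*c = c*(3 + 5*c))
(2*f(4))*(-33) = (2*(4*(3 + 5*4)))*(-33) = (2*(4*(3 + 20)))*(-33) = (2*(4*23))*(-33) = (2*92)*(-33) = 184*(-33) = -6072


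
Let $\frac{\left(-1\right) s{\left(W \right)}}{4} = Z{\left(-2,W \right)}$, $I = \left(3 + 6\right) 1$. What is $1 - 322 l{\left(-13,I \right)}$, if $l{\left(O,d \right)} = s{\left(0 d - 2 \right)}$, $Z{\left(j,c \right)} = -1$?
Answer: $-1287$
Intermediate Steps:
$I = 9$ ($I = 9 \cdot 1 = 9$)
$s{\left(W \right)} = 4$ ($s{\left(W \right)} = \left(-4\right) \left(-1\right) = 4$)
$l{\left(O,d \right)} = 4$
$1 - 322 l{\left(-13,I \right)} = 1 - 1288 = -1287$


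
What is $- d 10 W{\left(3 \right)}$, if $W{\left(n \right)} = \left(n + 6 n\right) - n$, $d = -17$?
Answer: $3060$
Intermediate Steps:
$W{\left(n \right)} = 6 n$ ($W{\left(n \right)} = 7 n - n = 6 n$)
$- d 10 W{\left(3 \right)} = - \left(-17\right) 10 \cdot 6 \cdot 3 = - \left(-170\right) 18 = \left(-1\right) \left(-3060\right) = 3060$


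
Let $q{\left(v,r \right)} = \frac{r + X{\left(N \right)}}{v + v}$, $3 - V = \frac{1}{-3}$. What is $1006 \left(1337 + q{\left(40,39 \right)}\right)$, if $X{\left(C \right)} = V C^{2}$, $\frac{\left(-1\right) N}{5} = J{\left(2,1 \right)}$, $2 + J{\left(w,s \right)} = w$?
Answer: $\frac{53820497}{40} \approx 1.3455 \cdot 10^{6}$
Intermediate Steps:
$J{\left(w,s \right)} = -2 + w$
$N = 0$ ($N = - 5 \left(-2 + 2\right) = \left(-5\right) 0 = 0$)
$V = \frac{10}{3}$ ($V = 3 - \frac{1}{-3} = 3 - - \frac{1}{3} = 3 + \frac{1}{3} = \frac{10}{3} \approx 3.3333$)
$X{\left(C \right)} = \frac{10 C^{2}}{3}$
$q{\left(v,r \right)} = \frac{r}{2 v}$ ($q{\left(v,r \right)} = \frac{r + \frac{10 \cdot 0^{2}}{3}}{v + v} = \frac{r + \frac{10}{3} \cdot 0}{2 v} = \left(r + 0\right) \frac{1}{2 v} = r \frac{1}{2 v} = \frac{r}{2 v}$)
$1006 \left(1337 + q{\left(40,39 \right)}\right) = 1006 \left(1337 + \frac{1}{2} \cdot 39 \cdot \frac{1}{40}\right) = 1006 \left(1337 + \frac{39}{80}\right) = 1006 \cdot \frac{106999}{80} = \frac{53820497}{40}$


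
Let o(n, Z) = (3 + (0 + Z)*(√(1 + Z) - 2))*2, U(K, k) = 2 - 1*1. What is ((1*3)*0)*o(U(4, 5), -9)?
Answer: 0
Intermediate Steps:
U(K, k) = 1 (U(K, k) = 2 - 1 = 1)
o(n, Z) = 6 + 2*Z*(-2 + √(1 + Z)) (o(n, Z) = (3 + Z*(-2 + √(1 + Z)))*2 = 6 + 2*Z*(-2 + √(1 + Z)))
((1*3)*0)*o(U(4, 5), -9) = ((1*3)*0)*(6 - 4*(-9) + 2*(-9)*√(1 - 9)) = (3*0)*(6 + 36 + 2*(-9)*√(-8)) = 0*(6 + 36 + 2*(-9)*(2*I*√2)) = 0*(6 + 36 - 36*I*√2) = 0*(42 - 36*I*√2) = 0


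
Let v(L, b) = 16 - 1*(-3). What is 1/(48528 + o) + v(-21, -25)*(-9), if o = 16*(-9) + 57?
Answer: -8283410/48441 ≈ -171.00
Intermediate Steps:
v(L, b) = 19 (v(L, b) = 16 + 3 = 19)
o = -87 (o = -144 + 57 = -87)
1/(48528 + o) + v(-21, -25)*(-9) = 1/(48528 - 87) + 19*(-9) = 1/48441 - 171 = -8283410/48441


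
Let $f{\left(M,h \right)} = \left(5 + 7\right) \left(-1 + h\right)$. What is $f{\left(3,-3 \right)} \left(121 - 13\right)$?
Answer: $-5184$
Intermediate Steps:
$f{\left(M,h \right)} = -12 + 12 h$ ($f{\left(M,h \right)} = 12 \left(-1 + h\right) = -12 + 12 h$)
$f{\left(3,-3 \right)} \left(121 - 13\right) = \left(-12 + 12 \left(-3\right)\right) \left(121 - 13\right) = \left(-12 - 36\right) 108 = \left(-48\right) 108 = -5184$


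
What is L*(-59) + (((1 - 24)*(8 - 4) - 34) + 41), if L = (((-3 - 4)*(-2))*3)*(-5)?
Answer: 12305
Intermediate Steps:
L = -210 (L = (-7*(-2)*3)*(-5) = (14*3)*(-5) = 42*(-5) = -210)
L*(-59) + (((1 - 24)*(8 - 4) - 34) + 41) = -210*(-59) + (((1 - 24)*(8 - 4) - 34) + 41) = 12390 + ((-23*4 - 34) + 41) = 12390 + ((-92 - 34) + 41) = 12390 + (-126 + 41) = 12390 - 85 = 12305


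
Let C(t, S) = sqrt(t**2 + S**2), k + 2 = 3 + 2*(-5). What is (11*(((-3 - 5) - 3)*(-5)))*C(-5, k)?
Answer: 605*sqrt(106) ≈ 6228.9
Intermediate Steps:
k = -9 (k = -2 + (3 + 2*(-5)) = -2 + (3 - 10) = -2 - 7 = -9)
C(t, S) = sqrt(S**2 + t**2)
(11*(((-3 - 5) - 3)*(-5)))*C(-5, k) = (11*(((-3 - 5) - 3)*(-5)))*sqrt((-9)**2 + (-5)**2) = (11*((-8 - 3)*(-5)))*sqrt(81 + 25) = (11*(-11*(-5)))*sqrt(106) = (11*55)*sqrt(106) = 605*sqrt(106)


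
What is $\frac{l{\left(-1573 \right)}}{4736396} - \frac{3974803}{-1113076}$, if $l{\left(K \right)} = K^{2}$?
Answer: $\frac{2697544656999}{658996089262} \approx 4.0934$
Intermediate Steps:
$\frac{l{\left(-1573 \right)}}{4736396} - \frac{3974803}{-1113076} = \frac{\left(-1573\right)^{2}}{4736396} - \frac{3974803}{-1113076} = 2474329 \cdot \frac{1}{4736396} - - \frac{3974803}{1113076} = \frac{2474329}{4736396} + \frac{3974803}{1113076} = \frac{2697544656999}{658996089262}$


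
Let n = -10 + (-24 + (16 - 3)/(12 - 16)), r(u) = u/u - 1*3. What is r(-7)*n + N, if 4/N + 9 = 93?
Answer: 3131/42 ≈ 74.548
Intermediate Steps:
N = 1/21 (N = 4/(-9 + 93) = 4/84 = 4*(1/84) = 1/21 ≈ 0.047619)
r(u) = -2 (r(u) = 1 - 3 = -2)
n = -149/4 (n = -10 + (-24 + 13/(-4)) = -10 + (-24 + 13*(-1/4)) = -10 + (-24 - 13/4) = -10 - 109/4 = -149/4 ≈ -37.250)
r(-7)*n + N = -2*(-149/4) + 1/21 = 149/2 + 1/21 = 3131/42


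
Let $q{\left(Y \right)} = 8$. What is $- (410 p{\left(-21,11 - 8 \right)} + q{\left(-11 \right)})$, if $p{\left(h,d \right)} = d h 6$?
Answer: $154972$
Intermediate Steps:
$p{\left(h,d \right)} = 6 d h$
$- (410 p{\left(-21,11 - 8 \right)} + q{\left(-11 \right)}) = - (410 \cdot 6 \left(11 - 8\right) \left(-21\right) + 8) = - (410 \cdot 6 \cdot 3 \left(-21\right) + 8) = - (410 \left(-378\right) + 8) = - (-154980 + 8) = \left(-1\right) \left(-154972\right) = 154972$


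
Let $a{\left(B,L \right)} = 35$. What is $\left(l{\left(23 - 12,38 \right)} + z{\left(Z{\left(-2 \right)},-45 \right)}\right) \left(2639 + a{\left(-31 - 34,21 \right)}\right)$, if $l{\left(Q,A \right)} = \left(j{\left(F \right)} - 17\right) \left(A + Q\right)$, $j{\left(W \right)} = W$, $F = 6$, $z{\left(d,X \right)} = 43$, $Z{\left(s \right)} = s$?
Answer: $-1326304$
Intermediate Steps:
$l{\left(Q,A \right)} = - 11 A - 11 Q$ ($l{\left(Q,A \right)} = \left(6 - 17\right) \left(A + Q\right) = - 11 \left(A + Q\right) = - 11 A - 11 Q$)
$\left(l{\left(23 - 12,38 \right)} + z{\left(Z{\left(-2 \right)},-45 \right)}\right) \left(2639 + a{\left(-31 - 34,21 \right)}\right) = \left(\left(\left(-11\right) 38 - 11 \left(23 - 12\right)\right) + 43\right) \left(2639 + 35\right) = \left(\left(-418 - 121\right) + 43\right) 2674 = \left(-539 + 43\right) 2674 = \left(-496\right) 2674 = -1326304$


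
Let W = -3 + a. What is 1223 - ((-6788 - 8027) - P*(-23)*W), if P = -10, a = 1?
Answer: 15578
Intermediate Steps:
W = -2 (W = -3 + 1 = -2)
1223 - ((-6788 - 8027) - P*(-23)*W) = 1223 - ((-6788 - 8027) - (-10*(-23))*(-2)) = 1223 - (-14815 - 230*(-2)) = 1223 - (-14815 - 1*(-460)) = 1223 - (-14815 + 460) = 1223 - 1*(-14355) = 1223 + 14355 = 15578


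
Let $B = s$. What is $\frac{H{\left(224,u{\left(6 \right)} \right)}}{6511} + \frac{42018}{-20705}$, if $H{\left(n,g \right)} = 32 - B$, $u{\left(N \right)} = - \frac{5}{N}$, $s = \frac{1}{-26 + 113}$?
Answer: $- \frac{23743768211}{11728492185} \approx -2.0245$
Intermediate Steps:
$s = \frac{1}{87} \approx 0.011494$
$B = \frac{1}{87} \approx 0.011494$
$H{\left(n,g \right)} = \frac{2783}{87}$ ($H{\left(n,g \right)} = 32 - \frac{1}{87} = \frac{2783}{87}$)
$\frac{H{\left(224,u{\left(6 \right)} \right)}}{6511} + \frac{42018}{-20705} = \frac{2783}{87 \cdot 6511} + \frac{42018}{-20705} = \frac{2783}{87} \cdot \frac{1}{6511} + 42018 \left(- \frac{1}{20705}\right) = \frac{2783}{566457} - \frac{42018}{20705} = - \frac{23743768211}{11728492185}$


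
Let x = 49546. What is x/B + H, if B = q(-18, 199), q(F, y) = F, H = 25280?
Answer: 202747/9 ≈ 22527.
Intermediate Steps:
B = -18
x/B + H = 49546/(-18) + 25280 = 49546*(-1/18) + 25280 = -24773/9 + 25280 = 202747/9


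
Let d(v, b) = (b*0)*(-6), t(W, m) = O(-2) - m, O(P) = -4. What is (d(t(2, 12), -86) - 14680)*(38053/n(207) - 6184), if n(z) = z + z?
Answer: 18512382820/207 ≈ 8.9432e+7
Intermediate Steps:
n(z) = 2*z
t(W, m) = -4 - m
d(v, b) = 0 (d(v, b) = 0*(-6) = 0)
(d(t(2, 12), -86) - 14680)*(38053/n(207) - 6184) = (0 - 14680)*(38053/((2*207)) - 6184) = -14680*(38053/414 - 6184) = -14680*(-2522123/414) = 18512382820/207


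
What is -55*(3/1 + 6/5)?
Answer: -231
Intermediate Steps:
-55*(3/1 + 6/5) = -55*(3*1 + 6*(⅕)) = -55*(3 + 6/5) = -55*21/5 = -231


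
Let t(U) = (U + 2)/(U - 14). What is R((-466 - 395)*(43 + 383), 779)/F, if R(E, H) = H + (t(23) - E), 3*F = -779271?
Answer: -3308110/2337813 ≈ -1.4150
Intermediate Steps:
F = -259757 (F = (⅓)*(-779271) = -259757)
t(U) = (2 + U)/(-14 + U)
R(E, H) = 25/9 + H - E (R(E, H) = H + ((2 + 23)/(-14 + 23) - E) = H + (25/9 - E) = 25/9 + H - E)
R((-466 - 395)*(43 + 383), 779)/F = (25/9 + 779 - (-466 - 395)*(43 + 383))/(-259757) = (25/9 + 779 - (-861)*426)*(-1/259757) = (25/9 + 779 - 1*(-366786))*(-1/259757) = (25/9 + 779 + 366786)*(-1/259757) = (3308110/9)*(-1/259757) = -3308110/2337813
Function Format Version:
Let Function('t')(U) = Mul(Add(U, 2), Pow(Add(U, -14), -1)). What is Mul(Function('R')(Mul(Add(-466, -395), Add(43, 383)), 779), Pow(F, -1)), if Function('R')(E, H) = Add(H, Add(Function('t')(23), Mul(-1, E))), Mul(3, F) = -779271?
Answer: Rational(-3308110, 2337813) ≈ -1.4150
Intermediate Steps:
F = -259757 (F = Mul(Rational(1, 3), -779271) = -259757)
Function('t')(U) = Mul(Pow(Add(-14, U), -1), Add(2, U)) (Function('t')(U) = Mul(Add(2, U), Pow(Add(-14, U), -1)) = Mul(Pow(Add(-14, U), -1), Add(2, U)))
Function('R')(E, H) = Add(Rational(25, 9), H, Mul(-1, E)) (Function('R')(E, H) = Add(H, Add(Mul(Pow(Add(-14, 23), -1), Add(2, 23)), Mul(-1, E))) = Add(H, Add(Mul(Pow(9, -1), 25), Mul(-1, E))) = Add(H, Add(Mul(Rational(1, 9), 25), Mul(-1, E))) = Add(H, Add(Rational(25, 9), Mul(-1, E))) = Add(Rational(25, 9), H, Mul(-1, E)))
Mul(Function('R')(Mul(Add(-466, -395), Add(43, 383)), 779), Pow(F, -1)) = Mul(Add(Rational(25, 9), 779, Mul(-1, Mul(Add(-466, -395), Add(43, 383)))), Pow(-259757, -1)) = Mul(Add(Rational(25, 9), 779, Mul(-1, Mul(-861, 426))), Rational(-1, 259757)) = Mul(Add(Rational(25, 9), 779, Mul(-1, -366786)), Rational(-1, 259757)) = Mul(Add(Rational(25, 9), 779, 366786), Rational(-1, 259757)) = Mul(Rational(3308110, 9), Rational(-1, 259757)) = Rational(-3308110, 2337813)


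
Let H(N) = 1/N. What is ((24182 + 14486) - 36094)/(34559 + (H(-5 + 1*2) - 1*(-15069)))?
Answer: 7722/148883 ≈ 0.051866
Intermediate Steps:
((24182 + 14486) - 36094)/(34559 + (H(-5 + 1*2) - 1*(-15069))) = ((24182 + 14486) - 36094)/(34559 + (1/(-5 + 1*2) - 1*(-15069))) = (38668 - 36094)/(34559 + (1/(-5 + 2) + 15069)) = 2574/(34559 + (1/(-3) + 15069)) = 2574/(34559 + (-1/3 + 15069)) = 2574/(34559 + 45206/3) = 2574/(148883/3) = 2574*(3/148883) = 7722/148883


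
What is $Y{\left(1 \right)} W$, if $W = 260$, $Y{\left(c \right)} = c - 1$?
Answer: $0$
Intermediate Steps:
$Y{\left(c \right)} = -1 + c$
$Y{\left(1 \right)} W = \left(-1 + 1\right) 260 = 0 \cdot 260 = 0$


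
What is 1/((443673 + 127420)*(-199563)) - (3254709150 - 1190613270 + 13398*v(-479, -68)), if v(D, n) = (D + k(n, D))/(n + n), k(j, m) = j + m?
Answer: -470509059367538780591/227938064718 ≈ -2.0642e+9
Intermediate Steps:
v(D, n) = (n + 2*D)/(2*n) (v(D, n) = (D + (n + D))/(n + n) = (D + (D + n))/((2*n)) = (n + 2*D)*(1/(2*n)) = (n + 2*D)/(2*n))
1/((443673 + 127420)*(-199563)) - (3254709150 - 1190613270 + 13398*v(-479, -68)) = 1/((443673 + 127420)*(-199563)) - (110663547687/34 - 1190613270) = -1/199563/571093 - (2064095880 - 6699*(-479 - 34)/34) = (1/571093)*(-1/199563) - 13398/(1/(-1/68*(-513) + 154060)) = -1/113969032359 - 13398/(1/(513/68 + 154060)) = -1/113969032359 - 13398/(1/(10476593/68)) = -1/113969032359 - 13398/68/10476593 = -1/113969032359 - 13398*10476593/68 = -1/113969032359 - 70182696507/34 = -470509059367538780591/227938064718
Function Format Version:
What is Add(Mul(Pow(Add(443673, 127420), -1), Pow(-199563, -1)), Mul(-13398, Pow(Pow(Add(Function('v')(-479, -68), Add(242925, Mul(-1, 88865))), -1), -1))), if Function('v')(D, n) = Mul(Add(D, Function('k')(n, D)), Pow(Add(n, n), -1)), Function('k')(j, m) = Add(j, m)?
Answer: Rational(-470509059367538780591, 227938064718) ≈ -2.0642e+9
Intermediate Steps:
Function('v')(D, n) = Mul(Rational(1, 2), Pow(n, -1), Add(n, Mul(2, D))) (Function('v')(D, n) = Mul(Add(D, Add(n, D)), Pow(Add(n, n), -1)) = Mul(Add(D, Add(D, n)), Pow(Mul(2, n), -1)) = Mul(Add(n, Mul(2, D)), Mul(Rational(1, 2), Pow(n, -1))) = Mul(Rational(1, 2), Pow(n, -1), Add(n, Mul(2, D))))
Add(Mul(Pow(Add(443673, 127420), -1), Pow(-199563, -1)), Mul(-13398, Pow(Pow(Add(Function('v')(-479, -68), Add(242925, Mul(-1, 88865))), -1), -1))) = Add(Mul(Pow(Add(443673, 127420), -1), Pow(-199563, -1)), Mul(-13398, Pow(Pow(Add(Mul(Pow(-68, -1), Add(-479, Mul(Rational(1, 2), -68))), Add(242925, Mul(-1, 88865))), -1), -1))) = Add(Mul(Pow(571093, -1), Rational(-1, 199563)), Mul(-13398, Pow(Pow(Add(Mul(Rational(-1, 68), Add(-479, -34)), Add(242925, -88865)), -1), -1))) = Add(Mul(Rational(1, 571093), Rational(-1, 199563)), Mul(-13398, Pow(Pow(Add(Mul(Rational(-1, 68), -513), 154060), -1), -1))) = Add(Rational(-1, 113969032359), Mul(-13398, Pow(Pow(Add(Rational(513, 68), 154060), -1), -1))) = Add(Rational(-1, 113969032359), Mul(-13398, Pow(Pow(Rational(10476593, 68), -1), -1))) = Add(Rational(-1, 113969032359), Mul(-13398, Pow(Rational(68, 10476593), -1))) = Add(Rational(-1, 113969032359), Mul(-13398, Rational(10476593, 68))) = Add(Rational(-1, 113969032359), Rational(-70182696507, 34)) = Rational(-470509059367538780591, 227938064718)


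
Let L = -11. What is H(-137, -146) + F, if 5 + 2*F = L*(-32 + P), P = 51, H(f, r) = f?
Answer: -244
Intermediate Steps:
F = -107 (F = -5/2 + (-11*(-32 + 51))/2 = -5/2 + (-11*19)/2 = -5/2 + (½)*(-209) = -5/2 - 209/2 = -107)
H(-137, -146) + F = -137 - 107 = -244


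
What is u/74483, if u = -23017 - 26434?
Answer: -49451/74483 ≈ -0.66392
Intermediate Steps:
u = -49451
u/74483 = -49451/74483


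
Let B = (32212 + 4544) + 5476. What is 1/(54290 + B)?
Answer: 1/96522 ≈ 1.0360e-5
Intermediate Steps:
B = 42232 (B = 36756 + 5476 = 42232)
1/(54290 + B) = 1/(54290 + 42232) = 1/96522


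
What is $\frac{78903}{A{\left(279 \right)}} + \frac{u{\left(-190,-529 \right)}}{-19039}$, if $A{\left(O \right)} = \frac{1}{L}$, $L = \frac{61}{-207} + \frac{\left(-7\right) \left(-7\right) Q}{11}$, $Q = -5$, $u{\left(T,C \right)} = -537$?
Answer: $- \frac{779735416687}{437897} \approx -1.7806 \cdot 10^{6}$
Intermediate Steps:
$L = - \frac{51386}{2277}$ ($L = \frac{61}{-207} + \frac{\left(-7\right) \left(-7\right) \left(-5\right)}{11} = 61 \left(- \frac{1}{207}\right) + 49 \left(-5\right) \frac{1}{11} = - \frac{61}{207} - \frac{245}{11} = - \frac{51386}{2277} \approx -22.567$)
$A{\left(O \right)} = - \frac{2277}{51386}$ ($A{\left(O \right)} = \frac{1}{- \frac{51386}{2277}} = - \frac{2277}{51386}$)
$\frac{78903}{A{\left(279 \right)}} + \frac{u{\left(-190,-529 \right)}}{-19039} = \frac{78903}{- \frac{2277}{51386}} - \frac{537}{-19039} = 78903 \left(- \frac{51386}{2277}\right) - - \frac{537}{19039} = - \frac{40954642}{23} + \frac{537}{19039} = - \frac{779735416687}{437897}$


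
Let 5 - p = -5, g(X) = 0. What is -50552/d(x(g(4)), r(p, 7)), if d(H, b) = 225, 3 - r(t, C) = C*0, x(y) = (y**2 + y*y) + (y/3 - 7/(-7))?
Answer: -50552/225 ≈ -224.68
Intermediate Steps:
p = 10 (p = 5 - 1*(-5) = 5 + 5 = 10)
x(y) = 1 + 2*y**2 + y/3 (x(y) = (y**2 + y**2) + (y*(1/3) - 7*(-1/7)) = 2*y**2 + (y/3 + 1) = 2*y**2 + (1 + y/3) = 1 + 2*y**2 + y/3)
r(t, C) = 3 (r(t, C) = 3 - C*0 = 3 - 1*0 = 3 + 0 = 3)
-50552/d(x(g(4)), r(p, 7)) = -50552/225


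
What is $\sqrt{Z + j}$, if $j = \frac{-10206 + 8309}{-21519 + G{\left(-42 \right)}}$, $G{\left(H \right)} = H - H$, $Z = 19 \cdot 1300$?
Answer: $\frac{\sqrt{1270867182027}}{7173} \approx 157.16$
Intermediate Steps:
$Z = 24700$
$G{\left(H \right)} = 0$
$j = \frac{1897}{21519}$ ($j = \frac{-10206 + 8309}{-21519 + 0} = - \frac{1897}{-21519} = \left(-1897\right) \left(- \frac{1}{21519}\right) = \frac{1897}{21519} \approx 0.088155$)
$\sqrt{Z + j} = \sqrt{24700 + \frac{1897}{21519}} = \sqrt{\frac{531521197}{21519}} = \frac{\sqrt{1270867182027}}{7173}$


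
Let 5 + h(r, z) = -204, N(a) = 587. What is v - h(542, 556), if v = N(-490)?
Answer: 796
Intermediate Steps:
h(r, z) = -209 (h(r, z) = -5 - 204 = -209)
v = 587
v - h(542, 556) = 587 - 1*(-209) = 587 + 209 = 796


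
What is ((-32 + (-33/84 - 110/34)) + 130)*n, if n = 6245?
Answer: 280531645/476 ≈ 5.8935e+5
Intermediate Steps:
((-32 + (-33/84 - 110/34)) + 130)*n = ((-32 + (-33/84 - 110/34)) + 130)*6245 = ((-32 + (-33*1/84 - 110*1/34)) + 130)*6245 = ((-32 + (-11/28 - 55/17)) + 130)*6245 = ((-32 - 1727/476) + 130)*6245 = (-16959/476 + 130)*6245 = (44921/476)*6245 = 280531645/476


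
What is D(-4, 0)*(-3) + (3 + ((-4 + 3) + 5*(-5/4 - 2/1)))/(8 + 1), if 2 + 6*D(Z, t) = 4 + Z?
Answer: -7/12 ≈ -0.58333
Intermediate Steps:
D(Z, t) = ⅓ + Z/6 (D(Z, t) = -⅓ + (4 + Z)/6 = -⅓ + (⅔ + Z/6) = ⅓ + Z/6)
D(-4, 0)*(-3) + (3 + ((-4 + 3) + 5*(-5/4 - 2/1)))/(8 + 1) = (⅓ + (⅙)*(-4))*(-3) + (3 + ((-4 + 3) + 5*(-5/4 - 2/1)))/(8 + 1) = (⅓ - ⅔)*(-3) + (3 + (-1 + 5*(-5*¼ - 2*1)))/9 = -⅓*(-3) + (3 + (-1 + 5*(-5/4 - 2)))*(⅑) = 1 + (3 + (-1 + 5*(-13/4)))*(⅑) = 1 + (3 + (-1 - 65/4))*(⅑) = 1 + (3 - 69/4)*(⅑) = 1 - 57/4*⅑ = 1 - 19/12 = -7/12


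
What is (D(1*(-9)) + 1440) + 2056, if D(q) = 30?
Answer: 3526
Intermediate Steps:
(D(1*(-9)) + 1440) + 2056 = (30 + 1440) + 2056 = 1470 + 2056 = 3526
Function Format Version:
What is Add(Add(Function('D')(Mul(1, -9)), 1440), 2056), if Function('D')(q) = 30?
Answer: 3526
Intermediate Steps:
Add(Add(Function('D')(Mul(1, -9)), 1440), 2056) = Add(Add(30, 1440), 2056) = Add(1470, 2056) = 3526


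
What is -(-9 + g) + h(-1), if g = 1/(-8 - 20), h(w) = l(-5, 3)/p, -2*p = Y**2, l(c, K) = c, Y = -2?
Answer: 323/28 ≈ 11.536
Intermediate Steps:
p = -2 (p = -1/2*(-2)**2 = -1/2*4 = -2)
h(w) = 5/2 (h(w) = -5/(-2) = -5*(-1/2) = 5/2)
g = -1/28 (g = 1/(-28) = -1/28 ≈ -0.035714)
-(-9 + g) + h(-1) = -(-9 - 1/28) + 5/2 = -1*(-253/28) + 5/2 = 253/28 + 5/2 = 323/28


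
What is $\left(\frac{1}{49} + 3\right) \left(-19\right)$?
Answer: $- \frac{2812}{49} \approx -57.388$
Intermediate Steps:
$\left(\frac{1}{49} + 3\right) \left(-19\right) = \frac{148}{49} \left(-19\right) = - \frac{2812}{49}$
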